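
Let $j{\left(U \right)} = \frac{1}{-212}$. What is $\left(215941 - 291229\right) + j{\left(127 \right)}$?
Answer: $- \frac{15961057}{212} \approx -75288.0$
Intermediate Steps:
$j{\left(U \right)} = - \frac{1}{212}$
$\left(215941 - 291229\right) + j{\left(127 \right)} = \left(215941 - 291229\right) - \frac{1}{212} = -75288 - \frac{1}{212} = - \frac{15961057}{212}$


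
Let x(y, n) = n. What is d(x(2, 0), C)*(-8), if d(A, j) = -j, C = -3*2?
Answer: -48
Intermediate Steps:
C = -6
d(x(2, 0), C)*(-8) = -1*(-6)*(-8) = 6*(-8) = -48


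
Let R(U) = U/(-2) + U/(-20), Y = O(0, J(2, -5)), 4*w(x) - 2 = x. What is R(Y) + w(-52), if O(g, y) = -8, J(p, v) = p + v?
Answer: -81/10 ≈ -8.1000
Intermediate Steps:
w(x) = 1/2 + x/4
Y = -8
R(U) = -11*U/20 (R(U) = U*(-1/2) + U*(-1/20) = -U/2 - U/20 = -11*U/20)
R(Y) + w(-52) = -11/20*(-8) + (1/2 + (1/4)*(-52)) = 22/5 + (1/2 - 13) = 22/5 - 25/2 = -81/10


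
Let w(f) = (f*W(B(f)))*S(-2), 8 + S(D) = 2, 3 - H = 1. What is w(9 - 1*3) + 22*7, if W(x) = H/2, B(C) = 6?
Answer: 118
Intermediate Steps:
H = 2 (H = 3 - 1*1 = 3 - 1 = 2)
S(D) = -6 (S(D) = -8 + 2 = -6)
W(x) = 1 (W(x) = 2/2 = 2*(½) = 1)
w(f) = -6*f (w(f) = (f*1)*(-6) = f*(-6) = -6*f)
w(9 - 1*3) + 22*7 = -6*(9 - 1*3) + 22*7 = -6*(9 - 3) + 154 = -6*6 + 154 = -36 + 154 = 118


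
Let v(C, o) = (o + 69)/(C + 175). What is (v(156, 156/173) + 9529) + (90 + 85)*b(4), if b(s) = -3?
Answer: 515608145/57263 ≈ 9004.2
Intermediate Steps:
v(C, o) = (69 + o)/(175 + C)
(v(156, 156/173) + 9529) + (90 + 85)*b(4) = ((69 + 156/173)/(175 + 156) + 9529) + (90 + 85)*(-3) = ((69 + 156*(1/173))/331 + 9529) + 175*(-3) = ((69 + 156/173)/331 + 9529) - 525 = ((1/331)*(12093/173) + 9529) - 525 = (12093/57263 + 9529) - 525 = 545671220/57263 - 525 = 515608145/57263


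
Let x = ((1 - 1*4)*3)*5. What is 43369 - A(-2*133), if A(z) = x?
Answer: 43414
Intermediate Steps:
x = -45 (x = ((1 - 4)*3)*5 = -3*3*5 = -9*5 = -45)
A(z) = -45
43369 - A(-2*133) = 43369 - 1*(-45) = 43369 + 45 = 43414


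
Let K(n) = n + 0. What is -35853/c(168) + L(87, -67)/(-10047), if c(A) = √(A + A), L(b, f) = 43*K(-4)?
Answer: 172/10047 - 11951*√21/28 ≈ -1955.9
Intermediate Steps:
K(n) = n
L(b, f) = -172 (L(b, f) = 43*(-4) = -172)
c(A) = √2*√A (c(A) = √(2*A) = √2*√A)
-35853/c(168) + L(87, -67)/(-10047) = -35853*√21/84 - 172/(-10047) = -35853*√21/84 - 172*(-1/10047) = -35853*√21/84 + 172/10047 = -11951*√21/28 + 172/10047 = 172/10047 - 11951*√21/28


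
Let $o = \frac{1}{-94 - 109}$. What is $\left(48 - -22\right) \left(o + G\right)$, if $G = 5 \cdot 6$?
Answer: $\frac{60890}{29} \approx 2099.7$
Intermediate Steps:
$G = 30$
$o = - \frac{1}{203}$ ($o = \frac{1}{-203} = - \frac{1}{203} \approx -0.0049261$)
$\left(48 - -22\right) \left(o + G\right) = \left(48 - -22\right) \left(- \frac{1}{203} + 30\right) = \left(48 + 22\right) \frac{6089}{203} = 70 \cdot \frac{6089}{203} = \frac{60890}{29}$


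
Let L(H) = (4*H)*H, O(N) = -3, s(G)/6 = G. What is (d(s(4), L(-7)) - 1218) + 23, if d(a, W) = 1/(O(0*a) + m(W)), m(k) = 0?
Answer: -3586/3 ≈ -1195.3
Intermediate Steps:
s(G) = 6*G
L(H) = 4*H**2
d(a, W) = -1/3 (d(a, W) = 1/(-3 + 0) = 1/(-3) = -1/3)
(d(s(4), L(-7)) - 1218) + 23 = (-1/3 - 1218) + 23 = -3655/3 + 23 = -3586/3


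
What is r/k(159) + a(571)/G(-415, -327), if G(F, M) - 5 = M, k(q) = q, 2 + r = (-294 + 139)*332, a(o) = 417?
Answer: -5545689/17066 ≈ -324.96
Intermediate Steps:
r = -51462 (r = -2 + (-294 + 139)*332 = -2 - 155*332 = -2 - 51460 = -51462)
G(F, M) = 5 + M
r/k(159) + a(571)/G(-415, -327) = -51462/159 + 417/(5 - 327) = -51462*1/159 + 417/(-322) = -17154/53 + 417*(-1/322) = -17154/53 - 417/322 = -5545689/17066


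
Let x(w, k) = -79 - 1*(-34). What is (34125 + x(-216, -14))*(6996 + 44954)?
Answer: 1770456000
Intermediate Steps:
x(w, k) = -45 (x(w, k) = -79 + 34 = -45)
(34125 + x(-216, -14))*(6996 + 44954) = (34125 - 45)*(6996 + 44954) = 34080*51950 = 1770456000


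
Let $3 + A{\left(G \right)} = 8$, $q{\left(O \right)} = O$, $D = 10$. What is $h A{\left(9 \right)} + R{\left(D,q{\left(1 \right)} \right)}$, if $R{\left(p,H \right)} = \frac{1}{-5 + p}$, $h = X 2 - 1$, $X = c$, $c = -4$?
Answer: $- \frac{224}{5} \approx -44.8$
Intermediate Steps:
$X = -4$
$A{\left(G \right)} = 5$ ($A{\left(G \right)} = -3 + 8 = 5$)
$h = -9$ ($h = \left(-4\right) 2 - 1 = -8 - 1 = -9$)
$h A{\left(9 \right)} + R{\left(D,q{\left(1 \right)} \right)} = \left(-9\right) 5 + \frac{1}{-5 + 10} = -45 + \frac{1}{5} = - \frac{224}{5}$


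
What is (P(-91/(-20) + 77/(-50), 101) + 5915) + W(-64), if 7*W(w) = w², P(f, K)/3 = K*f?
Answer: 5188521/700 ≈ 7412.2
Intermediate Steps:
P(f, K) = 3*K*f (P(f, K) = 3*(K*f) = 3*K*f)
W(w) = w²/7
(P(-91/(-20) + 77/(-50), 101) + 5915) + W(-64) = (3*101*(-91/(-20) + 77/(-50)) + 5915) + (⅐)*(-64)² = (3*101*(-91*(-1/20) + 77*(-1/50)) + 5915) + (⅐)*4096 = (3*101*(91/20 - 77/50) + 5915) + 4096/7 = (3*101*(301/100) + 5915) + 4096/7 = (91203/100 + 5915) + 4096/7 = 682703/100 + 4096/7 = 5188521/700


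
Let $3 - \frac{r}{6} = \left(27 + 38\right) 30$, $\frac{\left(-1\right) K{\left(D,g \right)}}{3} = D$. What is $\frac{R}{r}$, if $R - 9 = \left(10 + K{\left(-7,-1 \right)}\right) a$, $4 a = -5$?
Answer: $\frac{119}{46728} \approx 0.0025467$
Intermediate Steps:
$a = - \frac{5}{4}$ ($a = \frac{1}{4} \left(-5\right) = - \frac{5}{4} \approx -1.25$)
$K{\left(D,g \right)} = - 3 D$
$R = - \frac{119}{4}$ ($R = 9 + \left(10 - -21\right) \left(- \frac{5}{4}\right) = 9 + \left(10 + 21\right) \left(- \frac{5}{4}\right) = 9 + 31 \left(- \frac{5}{4}\right) = 9 - \frac{155}{4} = - \frac{119}{4} \approx -29.75$)
$r = -11682$ ($r = 18 - 6 \left(27 + 38\right) 30 = 18 - 6 \cdot 65 \cdot 30 = 18 - 11700 = -11682$)
$\frac{R}{r} = - \frac{119}{4 \left(-11682\right)} = \left(- \frac{119}{4}\right) \left(- \frac{1}{11682}\right) = \frac{119}{46728}$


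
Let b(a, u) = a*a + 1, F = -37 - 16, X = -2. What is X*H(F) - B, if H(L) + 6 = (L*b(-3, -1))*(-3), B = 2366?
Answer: -5534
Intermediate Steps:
F = -53
b(a, u) = 1 + a**2 (b(a, u) = a**2 + 1 = 1 + a**2)
H(L) = -6 - 30*L (H(L) = -6 + (L*(1 + (-3)**2))*(-3) = -6 + (L*(1 + 9))*(-3) = -6 + (L*10)*(-3) = -6 + (10*L)*(-3) = -6 - 30*L)
X*H(F) - B = -2*(-6 - 30*(-53)) - 1*2366 = -2*(-6 + 1590) - 2366 = -2*1584 - 2366 = -3168 - 2366 = -5534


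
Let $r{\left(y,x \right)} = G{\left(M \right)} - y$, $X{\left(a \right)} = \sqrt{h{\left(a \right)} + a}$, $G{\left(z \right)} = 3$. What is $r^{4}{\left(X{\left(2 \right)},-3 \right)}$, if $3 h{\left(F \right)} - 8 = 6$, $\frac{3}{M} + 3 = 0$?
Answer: $\frac{4369}{9} - \frac{376 \sqrt{15}}{3} \approx 0.030532$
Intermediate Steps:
$M = -1$ ($M = \frac{3}{-3 + 0} = \frac{3}{-3} = 3 \left(- \frac{1}{3}\right) = -1$)
$h{\left(F \right)} = \frac{14}{3}$ ($h{\left(F \right)} = \frac{8}{3} + \frac{1}{3} \cdot 6 = \frac{8}{3} + 2 = \frac{14}{3}$)
$X{\left(a \right)} = \sqrt{\frac{14}{3} + a}$
$r{\left(y,x \right)} = 3 - y$
$r^{4}{\left(X{\left(2 \right)},-3 \right)} = \left(3 - \frac{\sqrt{42 + 9 \cdot 2}}{3}\right)^{4} = \left(3 - \frac{\sqrt{42 + 18}}{3}\right)^{4} = \left(3 - \frac{\sqrt{60}}{3}\right)^{4} = \left(3 - \frac{2 \sqrt{15}}{3}\right)^{4}$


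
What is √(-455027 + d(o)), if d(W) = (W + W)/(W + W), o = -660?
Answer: I*√455026 ≈ 674.56*I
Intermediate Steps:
d(W) = 1 (d(W) = (2*W)/((2*W)) = (2*W)*(1/(2*W)) = 1)
√(-455027 + d(o)) = √(-455027 + 1) = √(-455026) = I*√455026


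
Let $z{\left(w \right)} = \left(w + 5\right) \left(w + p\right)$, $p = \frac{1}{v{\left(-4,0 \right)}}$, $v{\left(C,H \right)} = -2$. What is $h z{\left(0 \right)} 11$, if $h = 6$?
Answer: $-165$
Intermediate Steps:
$p = - \frac{1}{2}$ ($p = \frac{1}{-2} = - \frac{1}{2} \approx -0.5$)
$z{\left(w \right)} = \left(5 + w\right) \left(- \frac{1}{2} + w\right)$ ($z{\left(w \right)} = \left(w + 5\right) \left(w - \frac{1}{2}\right) = \left(5 + w\right) \left(- \frac{1}{2} + w\right)$)
$h z{\left(0 \right)} 11 = 6 \left(- \frac{5}{2} + 0^{2} + \frac{9}{2} \cdot 0\right) 11 = 6 \left(- \frac{5}{2} + 0 + 0\right) 11 = 6 \left(- \frac{5}{2}\right) 11 = \left(-15\right) 11 = -165$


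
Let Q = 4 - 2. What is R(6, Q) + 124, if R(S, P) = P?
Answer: 126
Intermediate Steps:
Q = 2
R(6, Q) + 124 = 2 + 124 = 126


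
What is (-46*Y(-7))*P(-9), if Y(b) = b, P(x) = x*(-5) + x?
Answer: 11592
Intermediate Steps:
P(x) = -4*x (P(x) = -5*x + x = -4*x)
(-46*Y(-7))*P(-9) = (-46*(-7))*(-4*(-9)) = 322*36 = 11592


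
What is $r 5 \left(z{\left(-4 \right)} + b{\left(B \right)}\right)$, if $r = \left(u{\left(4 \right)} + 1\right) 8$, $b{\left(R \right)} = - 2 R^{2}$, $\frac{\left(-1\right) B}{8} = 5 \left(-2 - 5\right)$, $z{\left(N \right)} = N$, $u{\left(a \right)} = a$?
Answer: $-31360800$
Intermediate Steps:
$B = 280$ ($B = - 8 \cdot 5 \left(-2 - 5\right) = - 8 \cdot 5 \left(-7\right) = \left(-8\right) \left(-35\right) = 280$)
$r = 40$ ($r = \left(4 + 1\right) 8 = 5 \cdot 8 = 40$)
$r 5 \left(z{\left(-4 \right)} + b{\left(B \right)}\right) = 40 \cdot 5 \left(-4 - 2 \cdot 280^{2}\right) = 40 \cdot 5 \left(-4 - 156800\right) = 40 \cdot 5 \left(-156804\right) = 40 \left(-784020\right) = -31360800$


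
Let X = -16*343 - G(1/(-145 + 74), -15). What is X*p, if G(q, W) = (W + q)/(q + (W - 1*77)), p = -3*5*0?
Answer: 0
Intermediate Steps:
p = 0 (p = -15*0 = 0)
G(q, W) = (W + q)/(-77 + W + q) (G(q, W) = (W + q)/(q + (W - 77)) = (W + q)/(q + (-77 + W)) = (W + q)/(-77 + W + q))
X = -35854170/6533 (X = -16*343 - (-15 + 1/(-145 + 74))/(-77 - 15 + 1/(-145 + 74)) = -5488 - (-15 + 1/(-71))/(-77 - 15 + 1/(-71)) = -5488 - (-15 - 1/71)/(-77 - 15 - 1/71) = -5488 - (-1066)/((-6533/71)*71) = -5488 - (-71)*(-1066)/(6533*71) = -5488 - 1*1066/6533 = -5488 - 1066/6533 = -35854170/6533 ≈ -5488.2)
X*p = -35854170/6533*0 = 0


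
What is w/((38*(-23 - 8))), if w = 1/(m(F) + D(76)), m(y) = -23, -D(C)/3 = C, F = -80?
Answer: 1/295678 ≈ 3.3821e-6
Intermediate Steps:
D(C) = -3*C
w = -1/251 (w = 1/(-23 - 3*76) = 1/(-23 - 228) = 1/(-251) = -1/251 ≈ -0.0039841)
w/((38*(-23 - 8))) = -1/(38*(-23 - 8))/251 = -1/(251*(38*(-31))) = -1/251/(-1178) = -1/251*(-1/1178) = 1/295678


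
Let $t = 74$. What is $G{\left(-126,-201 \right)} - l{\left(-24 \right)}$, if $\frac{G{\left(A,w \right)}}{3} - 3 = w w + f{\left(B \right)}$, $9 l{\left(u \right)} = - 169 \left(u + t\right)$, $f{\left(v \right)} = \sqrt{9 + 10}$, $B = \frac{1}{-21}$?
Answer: $\frac{1099358}{9} + 3 \sqrt{19} \approx 1.2216 \cdot 10^{5}$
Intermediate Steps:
$B = - \frac{1}{21} \approx -0.047619$
$f{\left(v \right)} = \sqrt{19}$
$l{\left(u \right)} = - \frac{12506}{9} - \frac{169 u}{9}$ ($l{\left(u \right)} = \frac{\left(-169\right) \left(u + 74\right)}{9} = \frac{\left(-169\right) \left(74 + u\right)}{9} = \frac{-12506 - 169 u}{9} = - \frac{12506}{9} - \frac{169 u}{9}$)
$G{\left(A,w \right)} = 9 + 3 \sqrt{19} + 3 w^{2}$ ($G{\left(A,w \right)} = 9 + 3 \left(w w + \sqrt{19}\right) = 9 + 3 \left(w^{2} + \sqrt{19}\right) = 9 + 3 \left(\sqrt{19} + w^{2}\right) = 9 + \left(3 \sqrt{19} + 3 w^{2}\right) = 9 + 3 \sqrt{19} + 3 w^{2}$)
$G{\left(-126,-201 \right)} - l{\left(-24 \right)} = \left(9 + 3 \sqrt{19} + 3 \left(-201\right)^{2}\right) - \left(- \frac{12506}{9} - - \frac{1352}{3}\right) = \left(9 + 3 \sqrt{19} + 3 \cdot 40401\right) - \left(- \frac{12506}{9} + \frac{1352}{3}\right) = \left(9 + 3 \sqrt{19} + 121203\right) - - \frac{8450}{9} = \left(121212 + 3 \sqrt{19}\right) + \frac{8450}{9} = \frac{1099358}{9} + 3 \sqrt{19}$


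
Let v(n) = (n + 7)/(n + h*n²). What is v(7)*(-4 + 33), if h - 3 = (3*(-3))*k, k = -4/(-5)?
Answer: -145/71 ≈ -2.0423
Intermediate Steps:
k = ⅘ (k = -4*(-⅕) = ⅘ ≈ 0.80000)
h = -21/5 (h = 3 + (3*(-3))*(⅘) = 3 - 9*⅘ = 3 - 36/5 = -21/5 ≈ -4.2000)
v(n) = (7 + n)/(n - 21*n²/5) (v(n) = (n + 7)/(n - 21*n²/5) = (7 + n)/(n - 21*n²/5))
v(7)*(-4 + 33) = (5*(-7 - 1*7)/(7*(-5 + 21*7)))*(-4 + 33) = (5*(⅐)*(-7 - 7)/(-5 + 147))*29 = (5*(⅐)*(-14)/142)*29 = (5*(⅐)*(1/142)*(-14))*29 = -5/71*29 = -145/71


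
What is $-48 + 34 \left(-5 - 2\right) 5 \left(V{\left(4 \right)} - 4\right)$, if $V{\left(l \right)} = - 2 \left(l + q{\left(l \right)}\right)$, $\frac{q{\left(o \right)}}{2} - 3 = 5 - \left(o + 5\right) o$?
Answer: $-119048$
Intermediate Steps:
$q{\left(o \right)} = 16 - 2 o \left(5 + o\right)$ ($q{\left(o \right)} = 6 + 2 \left(5 - \left(o + 5\right) o\right) = 6 + 2 \left(5 - \left(5 + o\right) o\right) = 6 + 2 \left(5 - o \left(5 + o\right)\right) = 6 - \left(-10 + 2 o \left(5 + o\right)\right) = 16 - 2 o \left(5 + o\right)$)
$V{\left(l \right)} = -32 + 4 l^{2} + 18 l$ ($V{\left(l \right)} = - 2 \left(l - \left(-16 + 2 l^{2} + 10 l\right)\right) = - 2 \left(16 - 9 l - 2 l^{2}\right) = -32 + 4 l^{2} + 18 l$)
$-48 + 34 \left(-5 - 2\right) 5 \left(V{\left(4 \right)} - 4\right) = -48 + 34 \left(-5 - 2\right) 5 \left(\left(-32 + 4 \cdot 4^{2} + 18 \cdot 4\right) - 4\right) = -48 + 34 \left(-7\right) 5 \left(\left(-32 + 4 \cdot 16 + 72\right) - 4\right) = -48 + 34 \left(- 35 \left(\left(-32 + 64 + 72\right) - 4\right)\right) = -48 + 34 \left(- 35 \left(104 - 4\right)\right) = -48 + 34 \left(\left(-35\right) 100\right) = -48 + 34 \left(-3500\right) = -48 - 119000 = -119048$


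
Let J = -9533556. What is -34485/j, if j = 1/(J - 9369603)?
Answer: 651875438115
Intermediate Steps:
j = -1/18903159 (j = 1/(-9533556 - 9369603) = 1/(-18903159) = -1/18903159 ≈ -5.2901e-8)
-34485/j = -34485/(-1/18903159) = -34485*(-18903159) = 651875438115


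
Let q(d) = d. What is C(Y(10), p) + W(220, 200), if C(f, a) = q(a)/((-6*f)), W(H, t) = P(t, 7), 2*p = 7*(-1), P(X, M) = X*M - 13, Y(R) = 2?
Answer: 33295/24 ≈ 1387.3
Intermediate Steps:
P(X, M) = -13 + M*X (P(X, M) = M*X - 13 = -13 + M*X)
p = -7/2 (p = (7*(-1))/2 = (1/2)*(-7) = -7/2 ≈ -3.5000)
W(H, t) = -13 + 7*t
C(f, a) = -a/(6*f) (C(f, a) = a/((-6*f)) = a*(-1/(6*f)) = -a/(6*f))
C(Y(10), p) + W(220, 200) = -1/6*(-7/2)/2 + (-13 + 7*200) = -1/6*(-7/2)*1/2 + (-13 + 1400) = 7/24 + 1387 = 33295/24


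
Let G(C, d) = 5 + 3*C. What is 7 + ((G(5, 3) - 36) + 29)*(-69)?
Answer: -890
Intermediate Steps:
7 + ((G(5, 3) - 36) + 29)*(-69) = 7 + (((5 + 3*5) - 36) + 29)*(-69) = 7 + (((5 + 15) - 36) + 29)*(-69) = 7 + ((20 - 36) + 29)*(-69) = 7 + (-16 + 29)*(-69) = 7 + 13*(-69) = 7 - 897 = -890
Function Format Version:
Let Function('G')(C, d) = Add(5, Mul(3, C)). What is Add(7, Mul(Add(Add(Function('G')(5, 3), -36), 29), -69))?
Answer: -890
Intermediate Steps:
Add(7, Mul(Add(Add(Function('G')(5, 3), -36), 29), -69)) = Add(7, Mul(Add(Add(Add(5, Mul(3, 5)), -36), 29), -69)) = Add(7, Mul(Add(Add(Add(5, 15), -36), 29), -69)) = Add(7, Mul(Add(Add(20, -36), 29), -69)) = Add(7, Mul(Add(-16, 29), -69)) = Add(7, Mul(13, -69)) = Add(7, -897) = -890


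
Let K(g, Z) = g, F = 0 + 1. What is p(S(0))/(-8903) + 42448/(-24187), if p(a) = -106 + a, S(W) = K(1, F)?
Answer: -375374909/215336861 ≈ -1.7432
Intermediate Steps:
F = 1
S(W) = 1
p(S(0))/(-8903) + 42448/(-24187) = (-106 + 1)/(-8903) + 42448/(-24187) = -105*(-1/8903) + 42448*(-1/24187) = 105/8903 - 42448/24187 = -375374909/215336861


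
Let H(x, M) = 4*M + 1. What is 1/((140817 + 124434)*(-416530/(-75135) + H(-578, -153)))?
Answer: -5009/804434753647 ≈ -6.2267e-9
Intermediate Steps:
H(x, M) = 1 + 4*M
1/((140817 + 124434)*(-416530/(-75135) + H(-578, -153))) = 1/((140817 + 124434)*(-416530/(-75135) + (1 + 4*(-153)))) = 1/(265251*(-416530*(-1/75135) + (1 - 612))) = 1/(265251*(83306/15027 - 611)) = 1/(265251*(-9098191/15027)) = 1/(-804434753647/5009) = -5009/804434753647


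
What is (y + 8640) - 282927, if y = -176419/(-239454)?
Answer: -65678942879/239454 ≈ -2.7429e+5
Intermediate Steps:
y = 176419/239454 (y = -176419*(-1/239454) = 176419/239454 ≈ 0.73676)
(y + 8640) - 282927 = (176419/239454 + 8640) - 282927 = 2069058979/239454 - 282927 = -65678942879/239454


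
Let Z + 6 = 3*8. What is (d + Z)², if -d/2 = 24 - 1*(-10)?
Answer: 2500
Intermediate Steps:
Z = 18 (Z = -6 + 3*8 = -6 + 24 = 18)
d = -68 (d = -2*(24 - 1*(-10)) = -2*(24 + 10) = -2*34 = -68)
(d + Z)² = (-68 + 18)² = (-50)² = 2500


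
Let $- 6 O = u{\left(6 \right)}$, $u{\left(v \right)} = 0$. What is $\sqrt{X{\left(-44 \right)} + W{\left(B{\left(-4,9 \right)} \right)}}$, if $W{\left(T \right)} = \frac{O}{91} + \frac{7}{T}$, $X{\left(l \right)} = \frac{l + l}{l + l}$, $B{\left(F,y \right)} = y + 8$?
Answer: $\frac{2 \sqrt{102}}{17} \approx 1.1882$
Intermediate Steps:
$O = 0$ ($O = \left(- \frac{1}{6}\right) 0 = 0$)
$B{\left(F,y \right)} = 8 + y$
$X{\left(l \right)} = 1$ ($X{\left(l \right)} = \frac{2 l}{2 l} = 2 l \frac{1}{2 l} = 1$)
$W{\left(T \right)} = \frac{7}{T}$ ($W{\left(T \right)} = \frac{0}{91} + \frac{7}{T} = 0 \cdot \frac{1}{91} + \frac{7}{T} = 0 + \frac{7}{T} = \frac{7}{T}$)
$\sqrt{X{\left(-44 \right)} + W{\left(B{\left(-4,9 \right)} \right)}} = \sqrt{1 + \frac{7}{8 + 9}} = \sqrt{1 + \frac{7}{17}} = \sqrt{\frac{24}{17}} = \frac{2 \sqrt{102}}{17}$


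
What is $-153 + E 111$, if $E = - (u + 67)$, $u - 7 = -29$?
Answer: $-5148$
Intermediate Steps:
$u = -22$ ($u = 7 - 29 = -22$)
$E = -45$ ($E = - (-22 + 67) = \left(-1\right) 45 = -45$)
$-153 + E 111 = -153 - 4995 = -5148$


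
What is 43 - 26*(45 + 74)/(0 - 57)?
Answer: 5545/57 ≈ 97.281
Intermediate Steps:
43 - 26*(45 + 74)/(0 - 57) = 43 - 3094/(-57) = 43 - 3094*(-1)/57 = 43 - 26*(-119/57) = 43 + 3094/57 = 5545/57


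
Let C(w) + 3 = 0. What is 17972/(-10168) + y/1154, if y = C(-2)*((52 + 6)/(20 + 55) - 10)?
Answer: -63931993/36668350 ≈ -1.7435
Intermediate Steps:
C(w) = -3 (C(w) = -3 + 0 = -3)
y = 692/25 (y = -3*((52 + 6)/(20 + 55) - 10) = -3*(58/75 - 10) = -3*(-692/75) = 692/25 ≈ 27.680)
17972/(-10168) + y/1154 = 17972/(-10168) + (692/25)/1154 = 17972*(-1/10168) + (692/25)*(1/1154) = -4493/2542 + 346/14425 = -63931993/36668350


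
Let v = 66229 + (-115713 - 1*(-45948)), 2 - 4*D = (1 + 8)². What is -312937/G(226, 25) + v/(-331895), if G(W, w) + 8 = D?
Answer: 415449294956/36840345 ≈ 11277.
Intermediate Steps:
D = -79/4 (D = ½ - (1 + 8)²/4 = ½ - ¼*9² = ½ - ¼*81 = ½ - 81/4 = -79/4 ≈ -19.750)
G(W, w) = -111/4 (G(W, w) = -8 - 79/4 = -111/4)
v = -3536 (v = 66229 + (-115713 + 45948) = 66229 - 69765 = -3536)
-312937/G(226, 25) + v/(-331895) = -312937/(-111/4) - 3536/(-331895) = -312937*(-4/111) - 3536*(-1/331895) = 1251748/111 + 3536/331895 = 415449294956/36840345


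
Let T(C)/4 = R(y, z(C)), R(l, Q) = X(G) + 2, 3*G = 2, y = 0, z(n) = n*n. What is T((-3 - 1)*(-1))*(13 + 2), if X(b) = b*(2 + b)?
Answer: 680/3 ≈ 226.67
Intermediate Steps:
z(n) = n²
G = ⅔ (G = (⅓)*2 = ⅔ ≈ 0.66667)
R(l, Q) = 34/9 (R(l, Q) = 2*(2 + ⅔)/3 + 2 = (⅔)*(8/3) + 2 = 16/9 + 2 = 34/9)
T(C) = 136/9 (T(C) = 4*(34/9) = 136/9)
T((-3 - 1)*(-1))*(13 + 2) = 136*(13 + 2)/9 = (136/9)*15 = 680/3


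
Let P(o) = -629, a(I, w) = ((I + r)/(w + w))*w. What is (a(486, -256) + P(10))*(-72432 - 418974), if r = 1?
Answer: 189437013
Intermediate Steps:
a(I, w) = ½ + I/2 (a(I, w) = ((I + 1)/(w + w))*w = ((1 + I)/((2*w)))*w = ((1 + I)*(1/(2*w)))*w = ((1 + I)/(2*w))*w = ½ + I/2)
(a(486, -256) + P(10))*(-72432 - 418974) = ((½ + (½)*486) - 629)*(-72432 - 418974) = ((½ + 243) - 629)*(-491406) = (487/2 - 629)*(-491406) = -771/2*(-491406) = 189437013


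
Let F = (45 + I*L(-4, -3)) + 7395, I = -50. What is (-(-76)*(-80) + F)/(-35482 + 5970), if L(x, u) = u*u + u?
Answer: -265/7378 ≈ -0.035918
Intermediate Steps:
L(x, u) = u + u² (L(x, u) = u² + u = u + u²)
F = 7140 (F = (45 - (-150)*(1 - 3)) + 7395 = (45 - (-150)*(-2)) + 7395 = (45 - 50*6) + 7395 = (45 - 300) + 7395 = -255 + 7395 = 7140)
(-(-76)*(-80) + F)/(-35482 + 5970) = (-(-76)*(-80) + 7140)/(-35482 + 5970) = (-76*80 + 7140)/(-29512) = (-6080 + 7140)*(-1/29512) = 1060*(-1/29512) = -265/7378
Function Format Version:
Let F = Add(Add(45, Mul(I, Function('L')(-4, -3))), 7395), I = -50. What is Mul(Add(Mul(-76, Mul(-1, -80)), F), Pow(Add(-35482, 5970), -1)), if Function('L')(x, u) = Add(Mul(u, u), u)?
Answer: Rational(-265, 7378) ≈ -0.035918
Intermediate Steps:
Function('L')(x, u) = Add(u, Pow(u, 2)) (Function('L')(x, u) = Add(Pow(u, 2), u) = Add(u, Pow(u, 2)))
F = 7140 (F = Add(Add(45, Mul(-50, Mul(-3, Add(1, -3)))), 7395) = Add(Add(45, Mul(-50, Mul(-3, -2))), 7395) = Add(Add(45, Mul(-50, 6)), 7395) = Add(Add(45, -300), 7395) = Add(-255, 7395) = 7140)
Mul(Add(Mul(-76, Mul(-1, -80)), F), Pow(Add(-35482, 5970), -1)) = Mul(Add(Mul(-76, Mul(-1, -80)), 7140), Pow(Add(-35482, 5970), -1)) = Mul(Add(Mul(-76, 80), 7140), Pow(-29512, -1)) = Mul(Add(-6080, 7140), Rational(-1, 29512)) = Mul(1060, Rational(-1, 29512)) = Rational(-265, 7378)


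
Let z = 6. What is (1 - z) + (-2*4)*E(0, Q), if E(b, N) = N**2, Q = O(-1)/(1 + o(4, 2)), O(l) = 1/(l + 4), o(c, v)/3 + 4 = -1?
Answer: -2207/441 ≈ -5.0045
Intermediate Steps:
o(c, v) = -15 (o(c, v) = -12 + 3*(-1) = -12 - 3 = -15)
O(l) = 1/(4 + l)
Q = -1/42 (Q = 1/((4 - 1)*(1 - 15)) = 1/(3*(-14)) = (1/3)*(-1/14) = -1/42 ≈ -0.023810)
(1 - z) + (-2*4)*E(0, Q) = (1 - 1*6) + (-2*4)*(-1/42)**2 = (1 - 6) - 8*1/1764 = -5 - 2/441 = -2207/441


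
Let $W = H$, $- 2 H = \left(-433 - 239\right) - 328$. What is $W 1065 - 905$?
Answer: $531595$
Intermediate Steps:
$H = 500$ ($H = - \frac{\left(-433 - 239\right) - 328}{2} = - \frac{-672 - 328}{2} = \left(- \frac{1}{2}\right) \left(-1000\right) = 500$)
$W = 500$
$W 1065 - 905 = 500 \cdot 1065 - 905 = 532500 - 905 = 531595$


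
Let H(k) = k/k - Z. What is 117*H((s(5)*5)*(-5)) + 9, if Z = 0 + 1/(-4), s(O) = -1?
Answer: 621/4 ≈ 155.25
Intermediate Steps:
Z = -¼ (Z = 0 - ¼ = -¼ ≈ -0.25000)
H(k) = 5/4 (H(k) = k/k - 1*(-¼) = 1 + ¼ = 5/4)
117*H((s(5)*5)*(-5)) + 9 = 117*(5/4) + 9 = 585/4 + 9 = 621/4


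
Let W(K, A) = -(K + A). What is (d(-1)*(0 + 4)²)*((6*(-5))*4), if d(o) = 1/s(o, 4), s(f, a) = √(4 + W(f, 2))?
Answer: -640*√3 ≈ -1108.5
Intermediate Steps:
W(K, A) = -A - K (W(K, A) = -(A + K) = -A - K)
s(f, a) = √(2 - f) (s(f, a) = √(4 + (-1*2 - f)) = √(4 + (-2 - f)) = √(2 - f))
d(o) = (2 - o)^(-½) (d(o) = 1/(√(2 - o)) = (2 - o)^(-½))
(d(-1)*(0 + 4)²)*((6*(-5))*4) = ((0 + 4)²/√(2 - 1*(-1)))*((6*(-5))*4) = (4²/√(2 + 1))*(-30*4) = (16/√3)*(-120) = ((√3/3)*16)*(-120) = (16*√3/3)*(-120) = -640*√3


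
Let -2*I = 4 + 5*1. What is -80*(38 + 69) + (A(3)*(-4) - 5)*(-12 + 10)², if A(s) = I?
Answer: -8508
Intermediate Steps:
I = -9/2 (I = -(4 + 5*1)/2 = -(4 + 5)/2 = -½*9 = -9/2 ≈ -4.5000)
A(s) = -9/2
-80*(38 + 69) + (A(3)*(-4) - 5)*(-12 + 10)² = -80*(38 + 69) + (-9/2*(-4) - 5)*(-12 + 10)² = -80*107 + (18 - 5)*(-2)² = -8560 + 13*4 = -8560 + 52 = -8508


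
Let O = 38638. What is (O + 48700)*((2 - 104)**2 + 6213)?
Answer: 1451295546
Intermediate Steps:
(O + 48700)*((2 - 104)**2 + 6213) = (38638 + 48700)*((2 - 104)**2 + 6213) = 87338*((-102)**2 + 6213) = 87338*(10404 + 6213) = 87338*16617 = 1451295546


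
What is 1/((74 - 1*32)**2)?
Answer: 1/1764 ≈ 0.00056689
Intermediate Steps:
1/((74 - 1*32)**2) = 1/((74 - 32)**2) = 1/(42**2) = 1/1764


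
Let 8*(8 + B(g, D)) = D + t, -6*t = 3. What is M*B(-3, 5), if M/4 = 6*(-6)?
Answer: 1071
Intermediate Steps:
t = -½ (t = -⅙*3 = -½ ≈ -0.50000)
B(g, D) = -129/16 + D/8 (B(g, D) = -8 + (D - ½)/8 = -8 + (-½ + D)/8 = -8 + (-1/16 + D/8) = -129/16 + D/8)
M = -144 (M = 4*(6*(-6)) = 4*(-36) = -144)
M*B(-3, 5) = -144*(-129/16 + (⅛)*5) = -144*(-129/16 + 5/8) = -144*(-119/16) = 1071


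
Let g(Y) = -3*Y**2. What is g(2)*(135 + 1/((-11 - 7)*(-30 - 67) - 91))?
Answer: -2681112/1655 ≈ -1620.0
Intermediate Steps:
g(2)*(135 + 1/((-11 - 7)*(-30 - 67) - 91)) = (-3*2**2)*(135 + 1/((-11 - 7)*(-30 - 67) - 91)) = (-3*4)*(135 + 1/(-18*(-97) - 91)) = -12*(135 + 1/(1746 - 91)) = -12*(135 + 1/1655) = -12*223426/1655 = -2681112/1655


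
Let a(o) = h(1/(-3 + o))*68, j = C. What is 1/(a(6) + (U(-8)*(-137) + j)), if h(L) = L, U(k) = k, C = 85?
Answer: 3/3611 ≈ 0.00083079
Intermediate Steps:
j = 85
a(o) = 68/(-3 + o)
1/(a(6) + (U(-8)*(-137) + j)) = 1/(68/(-3 + 6) + (-8*(-137) + 85)) = 1/(68/3 + (1096 + 85)) = 1/(68*(⅓) + 1181) = 1/(68/3 + 1181) = 1/(3611/3) = 3/3611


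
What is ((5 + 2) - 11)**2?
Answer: 16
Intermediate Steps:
((5 + 2) - 11)**2 = (7 - 11)**2 = (-4)**2 = 16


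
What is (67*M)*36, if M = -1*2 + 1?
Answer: -2412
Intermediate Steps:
M = -1 (M = -2 + 1 = -1)
(67*M)*36 = (67*(-1))*36 = -67*36 = -2412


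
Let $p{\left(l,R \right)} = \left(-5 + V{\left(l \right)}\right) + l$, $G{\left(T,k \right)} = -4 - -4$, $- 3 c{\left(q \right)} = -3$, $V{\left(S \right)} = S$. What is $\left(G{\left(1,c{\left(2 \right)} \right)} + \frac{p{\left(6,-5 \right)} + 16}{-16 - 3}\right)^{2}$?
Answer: $\frac{529}{361} \approx 1.4654$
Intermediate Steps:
$c{\left(q \right)} = 1$ ($c{\left(q \right)} = \left(- \frac{1}{3}\right) \left(-3\right) = 1$)
$G{\left(T,k \right)} = 0$ ($G{\left(T,k \right)} = -4 + 4 = 0$)
$p{\left(l,R \right)} = -5 + 2 l$ ($p{\left(l,R \right)} = \left(-5 + l\right) + l = -5 + 2 l$)
$\left(G{\left(1,c{\left(2 \right)} \right)} + \frac{p{\left(6,-5 \right)} + 16}{-16 - 3}\right)^{2} = \left(0 + \frac{\left(-5 + 2 \cdot 6\right) + 16}{-16 - 3}\right)^{2} = \left(0 + \frac{\left(-5 + 12\right) + 16}{-19}\right)^{2} = \left(0 + \left(7 + 16\right) \left(- \frac{1}{19}\right)\right)^{2} = \left(0 + 23 \left(- \frac{1}{19}\right)\right)^{2} = \left(0 - \frac{23}{19}\right)^{2} = \left(- \frac{23}{19}\right)^{2} = \frac{529}{361}$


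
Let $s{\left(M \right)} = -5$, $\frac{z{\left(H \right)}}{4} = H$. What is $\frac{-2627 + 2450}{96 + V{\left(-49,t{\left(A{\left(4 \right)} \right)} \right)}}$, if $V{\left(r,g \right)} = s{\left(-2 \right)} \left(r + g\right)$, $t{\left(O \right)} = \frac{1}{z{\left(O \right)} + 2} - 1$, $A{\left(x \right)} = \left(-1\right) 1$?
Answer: $- \frac{354}{697} \approx -0.50789$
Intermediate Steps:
$A{\left(x \right)} = -1$
$z{\left(H \right)} = 4 H$
$t{\left(O \right)} = -1 + \frac{1}{2 + 4 O}$ ($t{\left(O \right)} = \frac{1}{4 O + 2} - 1 = \frac{1}{2 + 4 O} - 1 = -1 + \frac{1}{2 + 4 O}$)
$V{\left(r,g \right)} = - 5 g - 5 r$ ($V{\left(r,g \right)} = - 5 \left(r + g\right) = - 5 \left(g + r\right) = - 5 g - 5 r$)
$\frac{-2627 + 2450}{96 + V{\left(-49,t{\left(A{\left(4 \right)} \right)} \right)}} = \frac{-2627 + 2450}{96 - \left(-245 + 5 \frac{-1 - -4}{2 \left(1 + 2 \left(-1\right)\right)}\right)} = - \frac{177}{96 + \left(- 5 \frac{-1 + 4}{2 \left(1 - 2\right)} + 245\right)} = - \frac{177}{96 + \left(- 5 \cdot \frac{1}{2} \frac{1}{-1} \cdot 3 + 245\right)} = - \frac{177}{96 + \left(- 5 \cdot \frac{1}{2} \left(-1\right) 3 + 245\right)} = - \frac{177}{96 + \left(\left(-5\right) \left(- \frac{3}{2}\right) + 245\right)} = - \frac{177}{96 + \left(\frac{15}{2} + 245\right)} = - \frac{177}{96 + \frac{505}{2}} = - \frac{177}{\frac{697}{2}} = \left(-177\right) \frac{2}{697} = - \frac{354}{697}$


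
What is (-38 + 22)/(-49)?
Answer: 16/49 ≈ 0.32653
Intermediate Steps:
(-38 + 22)/(-49) = -16*(-1/49) = 16/49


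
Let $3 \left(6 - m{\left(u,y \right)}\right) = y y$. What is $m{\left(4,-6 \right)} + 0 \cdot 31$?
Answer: $-6$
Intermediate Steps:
$m{\left(u,y \right)} = 6 - \frac{y^{2}}{3}$ ($m{\left(u,y \right)} = 6 - \frac{y y}{3} = 6 - \frac{y^{2}}{3}$)
$m{\left(4,-6 \right)} + 0 \cdot 31 = \left(6 - \frac{\left(-6\right)^{2}}{3}\right) + 0 \cdot 31 = \left(6 - 12\right) + 0 = -6 + 0 = -6$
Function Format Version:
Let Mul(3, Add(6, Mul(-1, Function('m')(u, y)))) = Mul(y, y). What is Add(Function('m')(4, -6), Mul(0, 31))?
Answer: -6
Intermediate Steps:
Function('m')(u, y) = Add(6, Mul(Rational(-1, 3), Pow(y, 2))) (Function('m')(u, y) = Add(6, Mul(Rational(-1, 3), Mul(y, y))) = Add(6, Mul(Rational(-1, 3), Pow(y, 2))))
Add(Function('m')(4, -6), Mul(0, 31)) = Add(Add(6, Mul(Rational(-1, 3), Pow(-6, 2))), Mul(0, 31)) = Add(Add(6, Mul(Rational(-1, 3), 36)), 0) = Add(Add(6, -12), 0) = Add(-6, 0) = -6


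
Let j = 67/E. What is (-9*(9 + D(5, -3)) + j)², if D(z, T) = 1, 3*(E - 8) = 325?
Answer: 974001681/121801 ≈ 7996.7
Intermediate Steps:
E = 349/3 (E = 8 + (⅓)*325 = 8 + 325/3 = 349/3 ≈ 116.33)
j = 201/349 (j = 67/(349/3) = 67*(3/349) = 201/349 ≈ 0.57593)
(-9*(9 + D(5, -3)) + j)² = (-9*(9 + 1) + 201/349)² = (-9*10 + 201/349)² = (-90 + 201/349)² = (-31209/349)² = 974001681/121801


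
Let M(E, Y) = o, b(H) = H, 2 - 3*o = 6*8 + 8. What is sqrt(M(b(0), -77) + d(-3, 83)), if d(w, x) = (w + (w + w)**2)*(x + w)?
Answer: sqrt(2622) ≈ 51.205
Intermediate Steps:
o = -18 (o = 2/3 - (6*8 + 8)/3 = 2/3 - (48 + 8)/3 = 2/3 - 1/3*56 = 2/3 - 56/3 = -18)
M(E, Y) = -18
d(w, x) = (w + x)*(w + 4*w**2) (d(w, x) = (w + (2*w)**2)*(w + x) = (w + 4*w**2)*(w + x) = (w + x)*(w + 4*w**2))
sqrt(M(b(0), -77) + d(-3, 83)) = sqrt(-18 - 3*(-3 + 83 + 4*(-3)**2 + 4*(-3)*83)) = sqrt(-18 - 3*(-3 + 83 + 4*9 - 996)) = sqrt(-18 - 3*(-3 + 83 + 36 - 996)) = sqrt(-18 - 3*(-880)) = sqrt(-18 + 2640) = sqrt(2622)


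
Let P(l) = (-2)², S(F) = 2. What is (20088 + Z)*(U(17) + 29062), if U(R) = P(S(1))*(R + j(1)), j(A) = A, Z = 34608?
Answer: 1593513264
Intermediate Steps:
P(l) = 4
U(R) = 4 + 4*R (U(R) = 4*(R + 1) = 4*(1 + R) = 4 + 4*R)
(20088 + Z)*(U(17) + 29062) = (20088 + 34608)*((4 + 4*17) + 29062) = 54696*((4 + 68) + 29062) = 54696*(72 + 29062) = 54696*29134 = 1593513264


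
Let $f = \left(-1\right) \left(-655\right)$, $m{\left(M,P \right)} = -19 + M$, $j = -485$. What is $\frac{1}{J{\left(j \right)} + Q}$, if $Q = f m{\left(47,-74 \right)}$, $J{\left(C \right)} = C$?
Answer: $\frac{1}{17855} \approx 5.6007 \cdot 10^{-5}$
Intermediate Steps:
$f = 655$
$Q = 18340$ ($Q = 655 \left(-19 + 47\right) = 655 \cdot 28 = 18340$)
$\frac{1}{J{\left(j \right)} + Q} = \frac{1}{-485 + 18340} = \frac{1}{17855}$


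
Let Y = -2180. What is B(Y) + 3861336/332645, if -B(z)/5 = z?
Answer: 3629691836/332645 ≈ 10912.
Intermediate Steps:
B(z) = -5*z
B(Y) + 3861336/332645 = -5*(-2180) + 3861336/332645 = 10900 + 3861336*(1/332645) = 10900 + 3861336/332645 = 3629691836/332645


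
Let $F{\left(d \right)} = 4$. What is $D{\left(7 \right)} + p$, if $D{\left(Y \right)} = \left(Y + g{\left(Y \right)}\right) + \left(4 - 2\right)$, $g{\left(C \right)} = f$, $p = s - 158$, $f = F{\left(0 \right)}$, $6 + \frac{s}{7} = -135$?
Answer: $-1132$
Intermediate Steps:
$s = -987$ ($s = -42 + 7 \left(-135\right) = -42 - 945 = -987$)
$f = 4$
$p = -1145$ ($p = -987 - 158 = -1145$)
$g{\left(C \right)} = 4$
$D{\left(Y \right)} = 6 + Y$ ($D{\left(Y \right)} = \left(Y + 4\right) + \left(4 - 2\right) = \left(4 + Y\right) + 2 = 6 + Y$)
$D{\left(7 \right)} + p = \left(6 + 7\right) - 1145 = 13 - 1145 = -1132$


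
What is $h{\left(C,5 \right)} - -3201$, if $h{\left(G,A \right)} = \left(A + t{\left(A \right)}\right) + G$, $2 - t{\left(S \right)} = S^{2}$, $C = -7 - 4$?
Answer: $3172$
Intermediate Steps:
$C = -11$
$t{\left(S \right)} = 2 - S^{2}$
$h{\left(G,A \right)} = 2 + A + G - A^{2}$ ($h{\left(G,A \right)} = \left(A - \left(-2 + A^{2}\right)\right) + G = \left(2 + A - A^{2}\right) + G = 2 + A + G - A^{2}$)
$h{\left(C,5 \right)} - -3201 = \left(2 + 5 - 11 - 5^{2}\right) - -3201 = \left(2 + 5 - 11 - 25\right) + 3201 = -29 + 3201 = 3172$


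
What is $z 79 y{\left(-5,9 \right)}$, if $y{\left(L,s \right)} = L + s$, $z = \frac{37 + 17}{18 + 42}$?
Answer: $\frac{1422}{5} \approx 284.4$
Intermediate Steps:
$z = \frac{9}{10}$ ($z = \frac{54}{60} = 54 \cdot \frac{1}{60} = \frac{9}{10} \approx 0.9$)
$z 79 y{\left(-5,9 \right)} = \frac{9}{10} \cdot 79 \left(-5 + 9\right) = \frac{711}{10} \cdot 4 = \frac{1422}{5}$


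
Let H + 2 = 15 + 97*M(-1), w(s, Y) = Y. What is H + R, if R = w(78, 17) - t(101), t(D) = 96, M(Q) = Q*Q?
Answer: 31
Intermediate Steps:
M(Q) = Q²
H = 110 (H = -2 + (15 + 97*(-1)²) = -2 + (15 + 97*1) = -2 + (15 + 97) = -2 + 112 = 110)
R = -79 (R = 17 - 1*96 = 17 - 96 = -79)
H + R = 110 - 79 = 31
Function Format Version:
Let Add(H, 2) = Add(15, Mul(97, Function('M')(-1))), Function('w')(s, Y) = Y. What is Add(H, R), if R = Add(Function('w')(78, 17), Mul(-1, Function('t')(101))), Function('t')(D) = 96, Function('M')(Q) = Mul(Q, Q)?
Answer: 31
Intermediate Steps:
Function('M')(Q) = Pow(Q, 2)
H = 110 (H = Add(-2, Add(15, Mul(97, Pow(-1, 2)))) = Add(-2, Add(15, Mul(97, 1))) = Add(-2, Add(15, 97)) = Add(-2, 112) = 110)
R = -79 (R = Add(17, Mul(-1, 96)) = Add(17, -96) = -79)
Add(H, R) = Add(110, -79) = 31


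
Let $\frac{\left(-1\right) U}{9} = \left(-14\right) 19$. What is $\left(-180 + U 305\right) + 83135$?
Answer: $813125$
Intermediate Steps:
$U = 2394$ ($U = - 9 \left(\left(-14\right) 19\right) = \left(-9\right) \left(-266\right) = 2394$)
$\left(-180 + U 305\right) + 83135 = \left(-180 + 2394 \cdot 305\right) + 83135 = \left(-180 + 730170\right) + 83135 = 729990 + 83135 = 813125$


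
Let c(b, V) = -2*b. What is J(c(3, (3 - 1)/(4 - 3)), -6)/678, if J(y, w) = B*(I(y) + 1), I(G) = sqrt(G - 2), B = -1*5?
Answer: -5/678 - 5*I*sqrt(2)/339 ≈ -0.0073746 - 0.020859*I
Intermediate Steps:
B = -5
I(G) = sqrt(-2 + G)
J(y, w) = -5 - 5*sqrt(-2 + y) (J(y, w) = -5*(sqrt(-2 + y) + 1) = -5*(1 + sqrt(-2 + y)) = -5 - 5*sqrt(-2 + y))
J(c(3, (3 - 1)/(4 - 3)), -6)/678 = (-5 - 5*sqrt(-2 - 2*3))/678 = (-5 - 5*sqrt(-2 - 6))*(1/678) = (-5 - 10*I*sqrt(2))*(1/678) = -5/678 - 5*I*sqrt(2)/339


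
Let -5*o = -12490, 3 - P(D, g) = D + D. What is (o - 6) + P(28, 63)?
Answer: 2439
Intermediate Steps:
P(D, g) = 3 - 2*D (P(D, g) = 3 - (D + D) = 3 - 2*D)
o = 2498 (o = -⅕*(-12490) = 2498)
(o - 6) + P(28, 63) = (2498 - 6) + (3 - 2*28) = 2492 + (3 - 56) = 2492 - 53 = 2439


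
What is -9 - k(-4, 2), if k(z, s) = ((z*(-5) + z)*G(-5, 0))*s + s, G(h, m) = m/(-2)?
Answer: -11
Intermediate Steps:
G(h, m) = -m/2 (G(h, m) = m*(-½) = -m/2)
k(z, s) = s (k(z, s) = ((z*(-5) + z)*(-½*0))*s + s = ((-5*z + z)*0)*s + s = (-4*z*0)*s + s = 0*s + s = 0 + s = s)
-9 - k(-4, 2) = -9 - 1*2 = -9 - 2 = -11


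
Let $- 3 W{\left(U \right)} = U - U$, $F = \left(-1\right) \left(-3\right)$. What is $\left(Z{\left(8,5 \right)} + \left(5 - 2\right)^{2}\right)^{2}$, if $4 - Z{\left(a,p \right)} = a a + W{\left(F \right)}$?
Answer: $2601$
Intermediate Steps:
$F = 3$
$W{\left(U \right)} = 0$ ($W{\left(U \right)} = - \frac{U - U}{3} = \left(- \frac{1}{3}\right) 0 = 0$)
$Z{\left(a,p \right)} = 4 - a^{2}$ ($Z{\left(a,p \right)} = 4 - \left(a a + 0\right) = 4 - \left(a^{2} + 0\right) = 4 - a^{2}$)
$\left(Z{\left(8,5 \right)} + \left(5 - 2\right)^{2}\right)^{2} = \left(\left(4 - 8^{2}\right) + \left(5 - 2\right)^{2}\right)^{2} = \left(\left(4 - 64\right) + 3^{2}\right)^{2} = \left(\left(4 - 64\right) + 9\right)^{2} = \left(-60 + 9\right)^{2} = \left(-51\right)^{2} = 2601$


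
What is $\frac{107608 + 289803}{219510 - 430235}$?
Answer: $- \frac{397411}{210725} \approx -1.8859$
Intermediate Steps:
$\frac{107608 + 289803}{219510 - 430235} = \frac{397411}{219510 - 430235} = \frac{397411}{-210725} = 397411 \left(- \frac{1}{210725}\right) = - \frac{397411}{210725}$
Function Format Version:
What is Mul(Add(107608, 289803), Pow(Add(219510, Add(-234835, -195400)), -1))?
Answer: Rational(-397411, 210725) ≈ -1.8859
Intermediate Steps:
Mul(Add(107608, 289803), Pow(Add(219510, Add(-234835, -195400)), -1)) = Mul(397411, Pow(Add(219510, -430235), -1)) = Mul(397411, Pow(-210725, -1)) = Mul(397411, Rational(-1, 210725)) = Rational(-397411, 210725)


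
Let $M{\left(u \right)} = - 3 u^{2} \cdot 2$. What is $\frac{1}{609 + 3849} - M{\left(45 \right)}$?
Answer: $\frac{54164701}{4458} \approx 12150.0$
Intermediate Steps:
$M{\left(u \right)} = - 6 u^{2}$
$\frac{1}{609 + 3849} - M{\left(45 \right)} = \frac{1}{609 + 3849} - - 6 \cdot 45^{2} = \frac{1}{4458} - \left(-6\right) 2025 = \frac{1}{4458} - -12150 = \frac{1}{4458} + 12150 = \frac{54164701}{4458}$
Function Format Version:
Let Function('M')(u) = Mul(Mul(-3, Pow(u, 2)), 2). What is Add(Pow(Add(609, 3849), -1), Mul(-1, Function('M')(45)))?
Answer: Rational(54164701, 4458) ≈ 12150.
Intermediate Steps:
Function('M')(u) = Mul(-6, Pow(u, 2))
Add(Pow(Add(609, 3849), -1), Mul(-1, Function('M')(45))) = Add(Pow(Add(609, 3849), -1), Mul(-1, Mul(-6, Pow(45, 2)))) = Add(Pow(4458, -1), Mul(-1, Mul(-6, 2025))) = Add(Rational(1, 4458), Mul(-1, -12150)) = Add(Rational(1, 4458), 12150) = Rational(54164701, 4458)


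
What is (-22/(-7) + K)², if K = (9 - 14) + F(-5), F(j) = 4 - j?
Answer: 2500/49 ≈ 51.020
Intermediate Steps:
K = 4 (K = (9 - 14) + (4 - 1*(-5)) = -5 + (4 + 5) = -5 + 9 = 4)
(-22/(-7) + K)² = (-22/(-7) + 4)² = (-22*(-⅐) + 4)² = (22/7 + 4)² = (50/7)² = 2500/49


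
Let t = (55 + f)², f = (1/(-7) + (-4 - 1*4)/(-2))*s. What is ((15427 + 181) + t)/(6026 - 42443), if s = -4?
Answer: -280507/594811 ≈ -0.47159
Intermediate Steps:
f = -108/7 (f = (1/(-7) + (-4 - 1*4)/(-2))*(-4) = (1*(-⅐) + (-4 - 4)*(-½))*(-4) = (-⅐ - 8*(-½))*(-4) = (-⅐ + 4)*(-4) = (27/7)*(-4) = -108/7 ≈ -15.429)
t = 76729/49 (t = (55 - 108/7)² = (277/7)² = 76729/49 ≈ 1565.9)
((15427 + 181) + t)/(6026 - 42443) = ((15427 + 181) + 76729/49)/(6026 - 42443) = (15608 + 76729/49)/(-36417) = (841521/49)*(-1/36417) = -280507/594811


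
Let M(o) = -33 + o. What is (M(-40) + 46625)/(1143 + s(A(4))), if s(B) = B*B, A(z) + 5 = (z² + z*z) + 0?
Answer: 5819/234 ≈ 24.868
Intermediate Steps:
A(z) = -5 + 2*z² (A(z) = -5 + ((z² + z*z) + 0) = -5 + ((z² + z²) + 0) = -5 + (2*z² + 0) = -5 + 2*z²)
s(B) = B²
(M(-40) + 46625)/(1143 + s(A(4))) = ((-33 - 40) + 46625)/(1143 + (-5 + 2*4²)²) = (-73 + 46625)/(1143 + (-5 + 2*16)²) = 46552/(1143 + (-5 + 32)²) = 46552/(1143 + 27²) = 46552/(1143 + 729) = 46552/1872 = 46552*(1/1872) = 5819/234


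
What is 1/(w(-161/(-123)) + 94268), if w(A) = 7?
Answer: 1/94275 ≈ 1.0607e-5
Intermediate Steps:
1/(w(-161/(-123)) + 94268) = 1/(7 + 94268) = 1/94275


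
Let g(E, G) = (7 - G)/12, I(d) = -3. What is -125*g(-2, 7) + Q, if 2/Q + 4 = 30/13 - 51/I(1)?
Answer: 26/199 ≈ 0.13065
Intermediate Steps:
Q = 26/199 (Q = 2/(-4 + (30/13 - 51/(-3))) = 2/(-4 + (30*(1/13) - 51*(-⅓))) = 2/(-4 + (30/13 + 17)) = 2/(-4 + 251/13) = 2/(199/13) = 2*(13/199) = 26/199 ≈ 0.13065)
g(E, G) = 7/12 - G/12 (g(E, G) = (7 - G)*(1/12) = 7/12 - G/12)
-125*g(-2, 7) + Q = -125*(7/12 - 1/12*7) + 26/199 = -125*(7/12 - 7/12) + 26/199 = -125*0 + 26/199 = 0 + 26/199 = 26/199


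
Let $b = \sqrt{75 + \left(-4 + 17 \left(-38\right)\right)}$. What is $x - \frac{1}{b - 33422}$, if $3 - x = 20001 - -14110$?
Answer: $- \frac{38099681683750}{1117030659} + \frac{5 i \sqrt{23}}{1117030659} \approx -34108.0 + 2.1467 \cdot 10^{-8} i$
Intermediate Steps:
$x = -34108$ ($x = 3 - \left(20001 - -14110\right) = 3 - \left(20001 + 14110\right) = 3 - 34111 = -34108$)
$b = 5 i \sqrt{23}$ ($b = \sqrt{75 - 650} = \sqrt{-575} = 5 i \sqrt{23} \approx 23.979 i$)
$x - \frac{1}{b - 33422} = -34108 - \frac{1}{5 i \sqrt{23} - 33422} = -34108 - \frac{1}{-33422 + 5 i \sqrt{23}}$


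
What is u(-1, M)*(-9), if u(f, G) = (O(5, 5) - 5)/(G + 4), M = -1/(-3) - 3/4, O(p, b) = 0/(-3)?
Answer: 540/43 ≈ 12.558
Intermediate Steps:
O(p, b) = 0 (O(p, b) = 0*(-⅓) = 0)
M = -5/12 (M = -1*(-⅓) - 3*¼ = ⅓ - ¾ = -5/12 ≈ -0.41667)
u(f, G) = -5/(4 + G) (u(f, G) = (0 - 5)/(G + 4) = -5/(4 + G))
u(-1, M)*(-9) = -5/(4 - 5/12)*(-9) = -5/43/12*(-9) = -5*12/43*(-9) = -60/43*(-9) = 540/43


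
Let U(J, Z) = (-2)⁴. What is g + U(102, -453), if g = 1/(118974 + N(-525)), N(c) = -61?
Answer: 1902609/118913 ≈ 16.000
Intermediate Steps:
U(J, Z) = 16
g = 1/118913 (g = 1/(118974 - 61) = 1/118913 ≈ 8.4095e-6)
g + U(102, -453) = 1/118913 + 16 = 1902609/118913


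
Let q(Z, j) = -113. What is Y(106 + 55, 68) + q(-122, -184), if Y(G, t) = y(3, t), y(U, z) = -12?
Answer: -125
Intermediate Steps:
Y(G, t) = -12
Y(106 + 55, 68) + q(-122, -184) = -12 - 113 = -125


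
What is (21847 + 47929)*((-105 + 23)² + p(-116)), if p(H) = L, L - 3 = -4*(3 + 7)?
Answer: 466592112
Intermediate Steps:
L = -37 (L = 3 - 4*(3 + 7) = 3 - 4*10 = 3 - 40 = -37)
p(H) = -37
(21847 + 47929)*((-105 + 23)² + p(-116)) = (21847 + 47929)*((-105 + 23)² - 37) = 69776*((-82)² - 37) = 69776*(6724 - 37) = 69776*6687 = 466592112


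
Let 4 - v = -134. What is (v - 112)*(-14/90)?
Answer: -182/45 ≈ -4.0444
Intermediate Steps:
v = 138 (v = 4 - 1*(-134) = 4 + 134 = 138)
(v - 112)*(-14/90) = (138 - 112)*(-14/90) = 26*(-14*1/90) = 26*(-7/45) = -182/45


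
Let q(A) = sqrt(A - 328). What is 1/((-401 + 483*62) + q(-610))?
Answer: 29545/872907963 - I*sqrt(938)/872907963 ≈ 3.3847e-5 - 3.5086e-8*I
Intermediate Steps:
q(A) = sqrt(-328 + A)
1/((-401 + 483*62) + q(-610)) = 1/((-401 + 483*62) + sqrt(-328 - 610)) = 1/((-401 + 29946) + sqrt(-938)) = 1/(29545 + I*sqrt(938))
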